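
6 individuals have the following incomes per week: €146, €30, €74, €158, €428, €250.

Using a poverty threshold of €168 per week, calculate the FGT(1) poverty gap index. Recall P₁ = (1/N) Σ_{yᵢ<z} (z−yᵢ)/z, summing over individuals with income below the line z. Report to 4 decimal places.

Below the line: €30, €74, €146, €158 (q = 4 of N = 6).
Normalized shortfalls: (168−30)/168 = 0.8214; (168−74)/168 = 0.5595; (168−146)/168 = 0.1310; (168−158)/168 = 0.0595.
Σ = 1.571429. Dividing by the full population N = 6 gives P₁ = 0.2619.

0.2619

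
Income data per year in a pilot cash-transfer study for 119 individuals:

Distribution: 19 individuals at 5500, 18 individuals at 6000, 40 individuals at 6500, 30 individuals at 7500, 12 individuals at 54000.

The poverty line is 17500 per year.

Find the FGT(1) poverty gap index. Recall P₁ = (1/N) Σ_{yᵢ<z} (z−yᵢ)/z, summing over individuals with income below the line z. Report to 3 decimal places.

0.564

Below the line: 19×5500, 18×6000, 40×6500, 30×7500 (q = 107 of N = 119).
Normalized shortfalls: (17500−5500)/17500 = 0.6857 (×19); (17500−6000)/17500 = 0.6571 (×18); (17500−6500)/17500 = 0.6286 (×40); (17500−7500)/17500 = 0.5714 (×30).
Sum of shortfalls = 67.142857; P₁ averages over all N: 67.142857 / 119 = 0.564.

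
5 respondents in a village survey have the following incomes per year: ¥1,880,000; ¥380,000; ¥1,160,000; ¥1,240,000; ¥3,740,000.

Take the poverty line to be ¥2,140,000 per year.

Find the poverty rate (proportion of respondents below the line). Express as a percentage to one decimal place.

4 of the 5 respondents have income below ¥2,140,000.
H = 4/5 = 80.0%.

80.0%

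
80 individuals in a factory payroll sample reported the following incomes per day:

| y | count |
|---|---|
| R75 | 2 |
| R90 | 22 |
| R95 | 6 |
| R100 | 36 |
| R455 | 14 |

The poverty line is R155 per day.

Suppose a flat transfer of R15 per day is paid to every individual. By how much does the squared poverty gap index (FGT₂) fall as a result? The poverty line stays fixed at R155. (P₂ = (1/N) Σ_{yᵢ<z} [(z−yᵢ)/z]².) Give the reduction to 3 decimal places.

Before: below the line — 2×R75, 22×R90, 6×R95, 36×R100; squared poverty gap index (FGT₂) = 0.12292.
After the R15 transfer: below the line — 2×R90, 22×R105, 6×R110, 36×R115; squared poverty gap index (FGT₂) = 0.06930.
Reduction = 0.12292 − 0.06930 = 0.054.

0.054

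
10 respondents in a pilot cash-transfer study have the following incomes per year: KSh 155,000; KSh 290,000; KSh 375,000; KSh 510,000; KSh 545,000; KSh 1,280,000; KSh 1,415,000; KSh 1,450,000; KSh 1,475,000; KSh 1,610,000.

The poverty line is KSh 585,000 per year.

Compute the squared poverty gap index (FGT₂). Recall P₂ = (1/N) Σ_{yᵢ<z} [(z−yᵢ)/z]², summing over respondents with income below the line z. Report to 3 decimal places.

Below z: KSh 155,000, KSh 290,000, KSh 375,000, KSh 510,000, KSh 545,000 (q = 5 of N = 10).
Shortfall ratios: (585000−155000)/585000 = 0.7350; (585000−290000)/585000 = 0.5043; (585000−375000)/585000 = 0.3590; (585000−510000)/585000 = 0.1282; (585000−545000)/585000 = 0.0684.
Squared: 0.5403; 0.2543; 0.1289; 0.0164; 0.0047.
Sum = 0.944554; P₂ = 0.944554 / 10 = 0.094.

0.094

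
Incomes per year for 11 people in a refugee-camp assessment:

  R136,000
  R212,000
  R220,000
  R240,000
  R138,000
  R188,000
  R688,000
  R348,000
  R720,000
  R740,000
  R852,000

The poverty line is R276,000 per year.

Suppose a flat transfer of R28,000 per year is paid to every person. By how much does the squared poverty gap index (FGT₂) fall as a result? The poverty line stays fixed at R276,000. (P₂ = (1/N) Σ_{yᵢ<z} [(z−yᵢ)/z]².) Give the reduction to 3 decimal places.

Before: below the line — R136,000, R138,000, R188,000, R212,000, R220,000, R240,000; squared poverty gap index (FGT₂) = 0.06554.
After the R28,000 transfer: below the line — R164,000, R166,000, R216,000, R240,000, R248,000, R268,000; squared poverty gap index (FGT₂) = 0.03627.
Reduction = 0.06554 − 0.03627 = 0.029.

0.029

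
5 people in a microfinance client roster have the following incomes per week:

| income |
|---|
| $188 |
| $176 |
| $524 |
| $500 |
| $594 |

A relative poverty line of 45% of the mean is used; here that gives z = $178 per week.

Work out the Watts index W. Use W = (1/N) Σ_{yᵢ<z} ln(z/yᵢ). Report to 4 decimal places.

0.0023

Below z: $176 (q = 1 of N = 5).
Log gaps: ln(178/176) = 0.0113.
W = 0.011300 / 5 = 0.0023.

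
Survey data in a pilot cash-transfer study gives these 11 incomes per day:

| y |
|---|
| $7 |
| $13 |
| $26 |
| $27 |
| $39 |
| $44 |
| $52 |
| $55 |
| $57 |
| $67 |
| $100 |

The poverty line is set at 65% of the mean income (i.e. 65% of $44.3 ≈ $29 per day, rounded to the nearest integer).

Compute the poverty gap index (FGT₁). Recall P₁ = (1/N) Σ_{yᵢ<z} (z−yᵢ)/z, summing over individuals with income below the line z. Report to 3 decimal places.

0.135

Below the line: $7, $13, $26, $27 (q = 4 of N = 11).
Gap ratios (z−y)/z: (29−7)/29 = 0.7586; (29−13)/29 = 0.5517; (29−26)/29 = 0.1034; (29−27)/29 = 0.0690.
Sum of shortfalls = 1.482759; P₁ averages over all N: 1.482759 / 11 = 0.135.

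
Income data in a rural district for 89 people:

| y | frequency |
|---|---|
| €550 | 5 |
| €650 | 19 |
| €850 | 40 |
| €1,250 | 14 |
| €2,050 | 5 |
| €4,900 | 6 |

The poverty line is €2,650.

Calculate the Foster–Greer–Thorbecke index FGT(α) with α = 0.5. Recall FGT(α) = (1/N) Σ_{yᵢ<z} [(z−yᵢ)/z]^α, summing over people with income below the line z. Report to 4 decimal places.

Incomes under z: 5×€550, 19×€650, 40×€850, 14×€1,250, 5×€2,050 (q = 83 of N = 89).
Relative gaps: (2650−550)/2650 = 0.7925 (×5); (2650−650)/2650 = 0.7547 (×19); (2650−850)/2650 = 0.6792 (×40); (2650−1250)/2650 = 0.5283 (×14); (2650−2050)/2650 = 0.2264 (×5).
Raised to α = 0.5: 0.89020 (×5); 0.86874 (×19); 0.82416 (×40); 0.72684 (×14); 0.47583 (×5).
Sum = 66.478639; FGT(0.5) = 66.478639 / 89 = 0.7470.

0.7470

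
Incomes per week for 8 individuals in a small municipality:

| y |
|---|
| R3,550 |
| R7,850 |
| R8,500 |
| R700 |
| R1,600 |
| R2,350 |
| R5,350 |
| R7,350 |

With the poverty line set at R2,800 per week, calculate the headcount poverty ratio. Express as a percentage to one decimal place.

3 of the 8 individuals have income below R2,800.
H = 3/8 = 37.5%.

37.5%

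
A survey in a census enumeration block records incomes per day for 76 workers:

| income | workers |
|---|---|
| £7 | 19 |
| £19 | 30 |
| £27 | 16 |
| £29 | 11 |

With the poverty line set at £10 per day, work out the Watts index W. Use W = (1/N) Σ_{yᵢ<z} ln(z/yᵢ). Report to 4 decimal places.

Incomes under z: 19×£7 (q = 19 of N = 76).
ln(z/y) terms: ln(10/7) = 0.3567 (×19).
W = 6.776824 / 76 = 0.0892.

0.0892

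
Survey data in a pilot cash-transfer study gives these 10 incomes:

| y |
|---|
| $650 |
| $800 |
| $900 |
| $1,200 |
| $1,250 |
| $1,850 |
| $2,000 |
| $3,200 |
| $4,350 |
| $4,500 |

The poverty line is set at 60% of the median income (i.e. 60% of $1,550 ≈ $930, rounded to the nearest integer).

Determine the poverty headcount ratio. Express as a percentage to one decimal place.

30.0%

3 of the 10 respondents have income below $930.
H = 3/10 = 30.0%.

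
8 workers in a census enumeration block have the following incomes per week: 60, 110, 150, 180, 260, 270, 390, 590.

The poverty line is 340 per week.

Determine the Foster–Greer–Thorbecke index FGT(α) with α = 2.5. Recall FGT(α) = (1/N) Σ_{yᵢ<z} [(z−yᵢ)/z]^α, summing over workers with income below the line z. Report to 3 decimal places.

Poor units: 60, 110, 150, 180, 260, 270 (q = 6 of N = 8).
Relative gaps: (340−60)/340 = 0.8235; (340−110)/340 = 0.6765; (340−150)/340 = 0.5588; (340−180)/340 = 0.4706; (340−260)/340 = 0.2353; (340−270)/340 = 0.2059.
Raised to α = 2.5: 0.61546; 0.37638; 0.23345; 0.15192; 0.02686; 0.01923.
Sum = 1.423283; FGT(2.5) = 1.423283 / 8 = 0.178.

0.178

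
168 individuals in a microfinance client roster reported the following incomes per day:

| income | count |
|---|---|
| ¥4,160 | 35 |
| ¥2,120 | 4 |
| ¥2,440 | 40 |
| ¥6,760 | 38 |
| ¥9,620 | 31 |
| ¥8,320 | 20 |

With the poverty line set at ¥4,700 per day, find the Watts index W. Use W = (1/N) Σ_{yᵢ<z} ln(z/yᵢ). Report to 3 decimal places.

Below z: 4×¥2,120, 40×¥2,440, 35×¥4,160 (q = 79 of N = 168).
Log shortfalls: ln(4700/2120) = 0.7961 (×4); ln(4700/2440) = 0.6556 (×40); ln(4700/4160) = 0.1220 (×35).
W = 33.678825 / 168 = 0.200.

0.200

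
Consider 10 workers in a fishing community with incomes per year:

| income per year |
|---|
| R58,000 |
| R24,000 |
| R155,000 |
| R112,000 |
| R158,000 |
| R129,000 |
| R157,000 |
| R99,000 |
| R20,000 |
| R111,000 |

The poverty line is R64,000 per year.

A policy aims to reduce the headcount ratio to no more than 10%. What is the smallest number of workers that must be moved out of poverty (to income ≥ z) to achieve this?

2

Currently q = 3 of N = 10 are below the line (H = 0.300).
A headcount ratio of at most 10% allows at most ⌊0.10 × 10⌋ = 1 poor workers.
So at least 3 − 1 = 2 must be lifted.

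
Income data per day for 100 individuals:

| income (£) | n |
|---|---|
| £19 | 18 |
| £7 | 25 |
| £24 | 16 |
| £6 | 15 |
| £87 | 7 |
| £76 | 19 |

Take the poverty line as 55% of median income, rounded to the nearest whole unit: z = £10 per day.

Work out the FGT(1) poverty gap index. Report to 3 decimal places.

0.135

Incomes under z: 15×£6, 25×£7 (q = 40 of N = 100).
Relative gaps: (10−6)/10 = 0.4000 (×15); (10−7)/10 = 0.3000 (×25).
Σ = 13.500000. Dividing by the full population N = 100 gives P₁ = 0.135.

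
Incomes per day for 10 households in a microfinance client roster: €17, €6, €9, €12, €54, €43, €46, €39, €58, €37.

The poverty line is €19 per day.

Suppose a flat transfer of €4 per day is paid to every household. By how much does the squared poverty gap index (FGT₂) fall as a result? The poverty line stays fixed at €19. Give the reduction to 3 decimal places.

0.054

Before: below the line — €6, €9, €12, €17; squared poverty gap index (FGT₂) = 0.08920.
After the €4 transfer: below the line — €10, €13, €16; squared poverty gap index (FGT₂) = 0.03490.
Reduction = 0.08920 − 0.03490 = 0.054.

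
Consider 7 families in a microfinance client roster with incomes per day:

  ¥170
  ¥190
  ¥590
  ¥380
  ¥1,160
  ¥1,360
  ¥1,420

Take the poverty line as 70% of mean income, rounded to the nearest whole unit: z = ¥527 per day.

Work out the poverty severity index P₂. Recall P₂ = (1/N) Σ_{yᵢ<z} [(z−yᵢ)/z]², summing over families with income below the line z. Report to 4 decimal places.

Below the line: ¥170, ¥190, ¥380 (q = 3 of N = 7).
Relative gaps: (527−170)/527 = 0.6774; (527−190)/527 = 0.6395; (527−380)/527 = 0.2789.
Squared: 0.4589; 0.4089; 0.0778.
Sum = 0.945623; P₂ = 0.945623 / 7 = 0.1351.

0.1351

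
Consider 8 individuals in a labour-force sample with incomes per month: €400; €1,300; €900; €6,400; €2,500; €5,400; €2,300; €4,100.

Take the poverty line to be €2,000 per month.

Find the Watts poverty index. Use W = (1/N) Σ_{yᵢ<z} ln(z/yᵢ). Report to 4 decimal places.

0.3548

Poor units: €400, €900, €1,300 (q = 3 of N = 8).
ln(z/y) terms: ln(2000/400) = 1.6094; ln(2000/900) = 0.7985; ln(2000/1300) = 0.4308.
W = 2.838729 / 8 = 0.3548.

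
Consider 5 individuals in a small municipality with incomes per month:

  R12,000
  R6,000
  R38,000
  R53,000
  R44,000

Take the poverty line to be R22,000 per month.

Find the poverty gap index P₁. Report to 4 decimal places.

Poor units: R6,000, R12,000 (q = 2 of N = 5).
Gap ratios (z−y)/z: (22000−6000)/22000 = 0.7273; (22000−12000)/22000 = 0.4545.
Σ = 1.181818. Dividing by the full population N = 5 gives P₁ = 0.2364.

0.2364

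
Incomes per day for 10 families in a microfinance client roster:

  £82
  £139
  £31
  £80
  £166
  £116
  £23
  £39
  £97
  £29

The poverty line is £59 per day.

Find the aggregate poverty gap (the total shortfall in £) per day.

£114

Incomes under z: £23, £29, £31, £39 (q = 4 of N = 10).
Individual gaps: 59−23 = 36; 59−29 = 30; 59−31 = 28; 59−39 = 20.
Aggregate gap = £114.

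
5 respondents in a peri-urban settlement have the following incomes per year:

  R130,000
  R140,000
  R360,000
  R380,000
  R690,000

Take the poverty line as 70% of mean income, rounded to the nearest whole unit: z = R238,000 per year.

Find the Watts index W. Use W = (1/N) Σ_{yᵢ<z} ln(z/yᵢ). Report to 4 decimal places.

0.2271

Below z: R130,000, R140,000 (q = 2 of N = 5).
ln(z/y) terms: ln(238000/130000) = 0.6047; ln(238000/140000) = 0.5306.
W = 1.135364 / 5 = 0.2271.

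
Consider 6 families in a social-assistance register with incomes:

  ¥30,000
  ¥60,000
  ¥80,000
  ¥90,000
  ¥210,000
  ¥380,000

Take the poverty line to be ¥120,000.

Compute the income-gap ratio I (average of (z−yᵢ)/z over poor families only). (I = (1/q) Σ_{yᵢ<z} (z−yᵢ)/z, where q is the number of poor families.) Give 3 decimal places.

Below the line: ¥30,000, ¥60,000, ¥80,000, ¥90,000 (q = 4 of N = 6).
Shortfall ratios (z−y)/z: 0.7500, 0.5000, 0.3333, 0.2500; sum = 1.833333.
The income-gap ratio divides by q (the poor only): 1.833333 / 4 = 0.458.

0.458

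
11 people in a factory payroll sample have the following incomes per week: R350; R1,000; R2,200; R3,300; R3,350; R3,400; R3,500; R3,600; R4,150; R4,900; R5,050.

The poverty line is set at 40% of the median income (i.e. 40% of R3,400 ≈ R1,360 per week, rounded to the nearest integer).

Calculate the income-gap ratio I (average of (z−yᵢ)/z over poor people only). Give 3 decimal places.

Incomes under z: R350, R1,000 (q = 2 of N = 11).
Shortfall ratios (z−y)/z: 0.7426, 0.2647; sum = 1.007353.
I averages over the q = 2 poor units only: 1.007353 / 2 = 0.504.

0.504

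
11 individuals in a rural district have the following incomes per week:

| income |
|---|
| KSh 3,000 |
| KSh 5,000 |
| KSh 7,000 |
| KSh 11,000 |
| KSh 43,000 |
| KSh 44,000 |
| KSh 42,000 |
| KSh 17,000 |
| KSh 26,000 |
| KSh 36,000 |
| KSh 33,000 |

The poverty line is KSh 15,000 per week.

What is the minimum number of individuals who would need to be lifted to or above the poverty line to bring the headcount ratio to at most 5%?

4

Currently q = 4 of N = 11 are below the line (H = 0.364).
A headcount ratio of at most 5% allows at most ⌊0.05 × 11⌋ = 0 poor individuals.
So at least 4 − 0 = 4 must be lifted.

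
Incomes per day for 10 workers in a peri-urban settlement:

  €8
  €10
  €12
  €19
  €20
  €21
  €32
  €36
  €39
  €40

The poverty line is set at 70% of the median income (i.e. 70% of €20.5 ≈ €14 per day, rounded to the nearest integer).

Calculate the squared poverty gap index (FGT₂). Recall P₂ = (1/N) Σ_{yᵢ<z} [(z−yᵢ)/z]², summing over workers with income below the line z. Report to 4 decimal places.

0.0286

Poor units: €8, €10, €12 (q = 3 of N = 10).
Normalized shortfalls: (14−8)/14 = 0.4286; (14−10)/14 = 0.2857; (14−12)/14 = 0.1429.
Squared: 0.1837; 0.0816; 0.0204.
Sum = 0.285714; P₂ = 0.285714 / 10 = 0.0286.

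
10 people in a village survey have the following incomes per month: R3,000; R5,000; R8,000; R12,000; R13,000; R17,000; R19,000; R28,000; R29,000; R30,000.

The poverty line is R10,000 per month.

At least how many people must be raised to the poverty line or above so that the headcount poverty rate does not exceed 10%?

3 of the 10 people are poor, so H = 3/10 = 0.300.
A headcount ratio of at most 10% allows at most ⌊0.10 × 10⌋ = 1 poor people.
So at least 3 − 1 = 2 must be lifted.

2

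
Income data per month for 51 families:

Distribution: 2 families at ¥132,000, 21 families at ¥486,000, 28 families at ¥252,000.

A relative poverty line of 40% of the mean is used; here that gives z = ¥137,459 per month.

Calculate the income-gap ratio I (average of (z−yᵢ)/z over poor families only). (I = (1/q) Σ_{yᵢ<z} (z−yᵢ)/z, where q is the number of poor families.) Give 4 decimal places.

Below z: 2×¥132,000 (q = 2 of N = 51).
Shortfall ratios (z−y)/z: 0.0397 (×2); sum = 0.079427.
The income-gap ratio divides by q (the poor only): 0.079427 / 2 = 0.0397.

0.0397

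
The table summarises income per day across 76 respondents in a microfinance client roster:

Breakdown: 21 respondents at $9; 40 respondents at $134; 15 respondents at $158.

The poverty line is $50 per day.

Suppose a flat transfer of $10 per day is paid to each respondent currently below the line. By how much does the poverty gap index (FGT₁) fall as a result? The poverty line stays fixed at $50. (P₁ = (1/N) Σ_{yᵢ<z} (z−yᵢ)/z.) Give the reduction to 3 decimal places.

0.055

Before: below the line — 21×$9; poverty gap index (FGT₁) = 0.22658.
After the $10 transfer: below the line — 21×$19; poverty gap index (FGT₁) = 0.17132.
Reduction = 0.22658 − 0.17132 = 0.055.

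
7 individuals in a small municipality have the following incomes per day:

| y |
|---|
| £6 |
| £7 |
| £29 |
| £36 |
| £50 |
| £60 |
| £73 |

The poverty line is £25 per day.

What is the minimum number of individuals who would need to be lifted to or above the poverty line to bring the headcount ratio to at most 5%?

Currently q = 2 of N = 7 are below the line (H = 0.286).
A headcount ratio of at most 5% allows at most ⌊0.05 × 7⌋ = 0 poor individuals.
So at least 2 − 0 = 2 must be lifted.

2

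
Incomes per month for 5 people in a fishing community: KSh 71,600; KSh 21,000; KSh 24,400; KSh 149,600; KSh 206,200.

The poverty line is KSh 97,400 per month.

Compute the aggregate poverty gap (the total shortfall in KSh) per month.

Below z: KSh 21,000, KSh 24,400, KSh 71,600 (q = 3 of N = 5).
Individual gaps: 97400−21000 = 76400; 97400−24400 = 73000; 97400−71600 = 25800.
Aggregate gap = KSh 175,200.

KSh 175,200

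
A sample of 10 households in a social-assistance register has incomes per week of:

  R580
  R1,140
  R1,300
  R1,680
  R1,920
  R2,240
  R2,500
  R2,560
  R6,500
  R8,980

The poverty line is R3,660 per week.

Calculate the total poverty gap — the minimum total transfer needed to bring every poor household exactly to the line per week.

Incomes under z: R580, R1,140, R1,300, R1,680, R1,920, R2,240, R2,500, R2,560 (q = 8 of N = 10).
Individual gaps: 3660−580 = 3080; 3660−1140 = 2520; 3660−1300 = 2360; 3660−1680 = 1980; 3660−1920 = 1740; 3660−2240 = 1420; 3660−2500 = 1160; 3660−2560 = 1100.
Aggregate gap = R15,360.

R15,360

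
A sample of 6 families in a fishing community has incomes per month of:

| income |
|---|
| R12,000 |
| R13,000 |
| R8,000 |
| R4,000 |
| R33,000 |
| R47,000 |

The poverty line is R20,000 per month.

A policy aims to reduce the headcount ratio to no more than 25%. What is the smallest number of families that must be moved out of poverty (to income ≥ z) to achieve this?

Currently q = 4 of N = 6 are below the line (H = 0.667).
A headcount ratio of at most 25% allows at most ⌊0.25 × 6⌋ = 1 poor families.
So at least 4 − 1 = 3 must be lifted.

3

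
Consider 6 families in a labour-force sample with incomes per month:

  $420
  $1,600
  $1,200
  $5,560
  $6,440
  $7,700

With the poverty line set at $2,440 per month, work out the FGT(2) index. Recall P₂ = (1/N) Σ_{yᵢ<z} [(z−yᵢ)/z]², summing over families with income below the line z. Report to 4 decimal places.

Poor units: $420, $1,200, $1,600 (q = 3 of N = 6).
Gap ratios (z−y)/z: (2440−420)/2440 = 0.8279; (2440−1200)/2440 = 0.5082; (2440−1600)/2440 = 0.3443.
Squared: 0.6854; 0.2583; 0.1185.
Sum = 1.062147; P₂ = 1.062147 / 6 = 0.1770.

0.1770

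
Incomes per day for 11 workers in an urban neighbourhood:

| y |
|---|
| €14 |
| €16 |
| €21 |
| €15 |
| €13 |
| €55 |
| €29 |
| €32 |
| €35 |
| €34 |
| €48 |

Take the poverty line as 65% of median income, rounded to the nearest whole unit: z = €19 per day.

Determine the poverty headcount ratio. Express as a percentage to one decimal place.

4 of the 11 workers have income below €19.
H = 4/11 = 36.4%.

36.4%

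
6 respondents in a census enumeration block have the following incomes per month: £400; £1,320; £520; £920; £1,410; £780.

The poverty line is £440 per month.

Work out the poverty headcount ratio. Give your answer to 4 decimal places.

1 of the 6 respondents have income below £440.
H = 1/6 = 0.1667.

0.1667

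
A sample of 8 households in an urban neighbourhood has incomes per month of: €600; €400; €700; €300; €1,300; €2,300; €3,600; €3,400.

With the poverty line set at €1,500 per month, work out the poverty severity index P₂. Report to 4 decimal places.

0.2300

Below z: €300, €400, €600, €700, €1,300 (q = 5 of N = 8).
Shortfall ratios: (1500−300)/1500 = 0.8000; (1500−400)/1500 = 0.7333; (1500−600)/1500 = 0.6000; (1500−700)/1500 = 0.5333; (1500−1300)/1500 = 0.1333.
Squared: 0.6400; 0.5378; 0.3600; 0.2844; 0.0178.
Sum = 1.840000; P₂ = 1.840000 / 8 = 0.2300.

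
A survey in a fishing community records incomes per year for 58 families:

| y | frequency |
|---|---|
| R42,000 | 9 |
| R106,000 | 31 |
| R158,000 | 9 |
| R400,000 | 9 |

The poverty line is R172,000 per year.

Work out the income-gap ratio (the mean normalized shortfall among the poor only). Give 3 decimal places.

Below the line: 9×R42,000, 31×R106,000, 9×R158,000 (q = 49 of N = 58).
Relative gaps: 0.7558 (×9), 0.3837 (×31), 0.0814 (×9); sum = 19.430233.
The income-gap ratio divides by q (the poor only): 19.430233 / 49 = 0.397.

0.397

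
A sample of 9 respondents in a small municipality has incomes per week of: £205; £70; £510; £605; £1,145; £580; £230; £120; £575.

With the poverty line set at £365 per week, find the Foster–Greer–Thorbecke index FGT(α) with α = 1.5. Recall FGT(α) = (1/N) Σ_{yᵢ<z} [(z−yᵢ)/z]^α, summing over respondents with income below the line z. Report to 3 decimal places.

0.199

Poor units: £70, £120, £205, £230 (q = 4 of N = 9).
Relative gaps: (365−70)/365 = 0.8082; (365−120)/365 = 0.6712; (365−205)/365 = 0.4384; (365−230)/365 = 0.3699.
Raised to α = 1.5: 0.72660; 0.54993; 0.29023; 0.22494.
Sum = 1.791696; FGT(1.5) = 1.791696 / 9 = 0.199.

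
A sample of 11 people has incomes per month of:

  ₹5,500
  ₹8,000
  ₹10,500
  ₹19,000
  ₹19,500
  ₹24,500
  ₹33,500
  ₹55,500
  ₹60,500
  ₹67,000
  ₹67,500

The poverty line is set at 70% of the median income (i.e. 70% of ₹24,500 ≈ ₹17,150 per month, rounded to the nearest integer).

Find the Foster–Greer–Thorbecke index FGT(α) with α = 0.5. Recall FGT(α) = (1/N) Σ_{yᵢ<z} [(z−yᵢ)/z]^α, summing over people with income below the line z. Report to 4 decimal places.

0.1979

Below z: ₹5,500, ₹8,000, ₹10,500 (q = 3 of N = 11).
Relative gaps: (17150−5500)/17150 = 0.6793; (17150−8000)/17150 = 0.5335; (17150−10500)/17150 = 0.3878.
Raised to α = 0.5: 0.82420; 0.73043; 0.62270.
Sum = 2.177326; FGT(0.5) = 2.177326 / 11 = 0.1979.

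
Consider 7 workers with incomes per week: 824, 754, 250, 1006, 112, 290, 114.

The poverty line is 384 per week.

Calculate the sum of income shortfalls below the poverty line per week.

770

Incomes under z: 112, 114, 250, 290 (q = 4 of N = 7).
Individual gaps: 384−112 = 272; 384−114 = 270; 384−250 = 134; 384−290 = 94.
Aggregate gap = 770.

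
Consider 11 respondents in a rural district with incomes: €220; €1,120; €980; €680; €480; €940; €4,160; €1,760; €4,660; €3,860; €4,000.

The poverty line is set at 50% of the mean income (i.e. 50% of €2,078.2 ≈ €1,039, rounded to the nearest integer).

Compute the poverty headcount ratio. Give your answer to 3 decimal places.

5 of the 11 respondents have income below €1,039.
H = 5/11 = 0.455.

0.455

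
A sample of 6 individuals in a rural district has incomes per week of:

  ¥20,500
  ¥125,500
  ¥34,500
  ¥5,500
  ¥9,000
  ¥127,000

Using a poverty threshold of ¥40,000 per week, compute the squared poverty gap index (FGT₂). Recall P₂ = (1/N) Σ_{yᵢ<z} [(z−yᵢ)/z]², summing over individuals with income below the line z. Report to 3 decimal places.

Below the line: ¥5,500, ¥9,000, ¥20,500, ¥34,500 (q = 4 of N = 6).
Shortfall ratios: (40000−5500)/40000 = 0.8625; (40000−9000)/40000 = 0.7750; (40000−20500)/40000 = 0.4875; (40000−34500)/40000 = 0.1375.
Squared: 0.7439; 0.6006; 0.2377; 0.0189.
Sum = 1.601094; P₂ = 1.601094 / 6 = 0.267.

0.267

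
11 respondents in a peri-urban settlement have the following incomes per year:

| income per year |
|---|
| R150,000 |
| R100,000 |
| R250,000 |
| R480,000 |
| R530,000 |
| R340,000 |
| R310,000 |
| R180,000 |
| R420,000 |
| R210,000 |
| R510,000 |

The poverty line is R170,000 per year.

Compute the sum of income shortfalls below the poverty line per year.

Incomes under z: R100,000, R150,000 (q = 2 of N = 11).
Individual gaps: 170000−100000 = 70000; 170000−150000 = 20000.
Aggregate gap = R90,000.

R90,000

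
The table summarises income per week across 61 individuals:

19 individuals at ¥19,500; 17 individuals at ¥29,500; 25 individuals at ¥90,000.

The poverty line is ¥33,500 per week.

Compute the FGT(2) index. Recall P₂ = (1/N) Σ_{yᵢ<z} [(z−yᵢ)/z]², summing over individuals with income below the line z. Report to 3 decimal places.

Incomes under z: 19×¥19,500, 17×¥29,500 (q = 36 of N = 61).
Relative gaps: (33500−19500)/33500 = 0.4179 (×19); (33500−29500)/33500 = 0.1194 (×17).
Squared: 0.1746 (×19); 0.0143 (×17).
Sum = 3.560704; P₂ = 3.560704 / 61 = 0.058.

0.058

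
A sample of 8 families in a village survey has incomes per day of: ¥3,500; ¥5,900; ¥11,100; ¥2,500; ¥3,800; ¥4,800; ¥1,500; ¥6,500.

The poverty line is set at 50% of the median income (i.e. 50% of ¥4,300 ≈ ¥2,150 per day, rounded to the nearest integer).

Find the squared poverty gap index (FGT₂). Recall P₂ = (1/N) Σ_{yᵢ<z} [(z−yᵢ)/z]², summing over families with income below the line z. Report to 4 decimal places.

0.0114

Below z: ¥1,500 (q = 1 of N = 8).
Shortfall ratios: (2150−1500)/2150 = 0.3023.
Squared: 0.0914.
Sum = 0.091401; P₂ = 0.091401 / 8 = 0.0114.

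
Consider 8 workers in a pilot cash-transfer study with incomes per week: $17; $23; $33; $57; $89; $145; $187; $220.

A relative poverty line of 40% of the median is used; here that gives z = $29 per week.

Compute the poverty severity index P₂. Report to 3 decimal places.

Below z: $17, $23 (q = 2 of N = 8).
Gap ratios (z−y)/z: (29−17)/29 = 0.4138; (29−23)/29 = 0.2069.
Squared: 0.1712; 0.0428.
Sum = 0.214031; P₂ = 0.214031 / 8 = 0.027.

0.027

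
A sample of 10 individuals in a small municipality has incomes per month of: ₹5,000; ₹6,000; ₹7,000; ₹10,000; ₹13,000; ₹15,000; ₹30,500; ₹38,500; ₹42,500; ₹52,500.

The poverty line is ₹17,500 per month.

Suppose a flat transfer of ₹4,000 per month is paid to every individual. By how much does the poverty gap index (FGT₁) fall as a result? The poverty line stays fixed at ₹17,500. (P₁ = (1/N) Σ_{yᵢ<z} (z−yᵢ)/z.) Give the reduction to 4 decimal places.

0.1286

Before: below the line — ₹5,000, ₹6,000, ₹7,000, ₹10,000, ₹13,000, ₹15,000; poverty gap index (FGT₁) = 0.280000.
After the ₹4,000 transfer: below the line — ₹9,000, ₹10,000, ₹11,000, ₹14,000, ₹17,000; poverty gap index (FGT₁) = 0.151429.
Reduction = 0.280000 − 0.151429 = 0.1286.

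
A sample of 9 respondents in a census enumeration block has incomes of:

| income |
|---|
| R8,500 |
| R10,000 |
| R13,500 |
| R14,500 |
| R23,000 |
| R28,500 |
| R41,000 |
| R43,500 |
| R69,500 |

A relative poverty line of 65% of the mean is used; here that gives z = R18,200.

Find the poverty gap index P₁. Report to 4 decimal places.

Below z: R8,500, R10,000, R13,500, R14,500 (q = 4 of N = 9).
Shortfall ratios: (18200−8500)/18200 = 0.5330; (18200−10000)/18200 = 0.4505; (18200−13500)/18200 = 0.2582; (18200−14500)/18200 = 0.2033.
Sum of shortfalls = 1.445055; P₁ averages over all N: 1.445055 / 9 = 0.1606.

0.1606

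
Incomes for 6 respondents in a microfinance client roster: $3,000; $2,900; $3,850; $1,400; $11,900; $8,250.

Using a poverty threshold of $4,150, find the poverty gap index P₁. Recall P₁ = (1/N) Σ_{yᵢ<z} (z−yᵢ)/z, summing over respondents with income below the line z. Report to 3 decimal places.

0.219

Below z: $1,400, $2,900, $3,000, $3,850 (q = 4 of N = 6).
Normalized shortfalls: (4150−1400)/4150 = 0.6627; (4150−2900)/4150 = 0.3012; (4150−3000)/4150 = 0.2771; (4150−3850)/4150 = 0.0723.
Σ = 1.313253. Dividing by the full population N = 6 gives P₁ = 0.219.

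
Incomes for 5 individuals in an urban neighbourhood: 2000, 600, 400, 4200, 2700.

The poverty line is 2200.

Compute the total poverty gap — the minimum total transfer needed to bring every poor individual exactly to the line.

Incomes under z: 400, 600, 2000 (q = 3 of N = 5).
Individual gaps: 2200−400 = 1800; 2200−600 = 1600; 2200−2000 = 200.
Aggregate gap = 3600.

3600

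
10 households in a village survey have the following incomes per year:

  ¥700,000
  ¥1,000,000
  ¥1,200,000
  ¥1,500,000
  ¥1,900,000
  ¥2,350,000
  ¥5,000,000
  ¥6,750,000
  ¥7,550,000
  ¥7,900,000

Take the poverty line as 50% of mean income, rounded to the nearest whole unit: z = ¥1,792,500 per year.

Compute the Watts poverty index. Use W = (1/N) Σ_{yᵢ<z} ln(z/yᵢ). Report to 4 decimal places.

Poor units: ¥700,000, ¥1,000,000, ¥1,200,000, ¥1,500,000 (q = 4 of N = 10).
Log gaps: ln(1792500/700000) = 0.9403; ln(1792500/1000000) = 0.5836; ln(1792500/1200000) = 0.4013; ln(1792500/1500000) = 0.1781.
W = 2.103333 / 10 = 0.2103.

0.2103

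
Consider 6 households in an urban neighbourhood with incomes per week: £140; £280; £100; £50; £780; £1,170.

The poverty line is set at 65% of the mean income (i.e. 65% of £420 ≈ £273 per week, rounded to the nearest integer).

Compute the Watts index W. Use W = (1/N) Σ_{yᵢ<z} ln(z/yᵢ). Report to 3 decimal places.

Incomes under z: £50, £100, £140 (q = 3 of N = 6).
ln(z/y) terms: ln(273/50) = 1.6974; ln(273/100) = 1.0043; ln(273/140) = 0.6678.
W = 3.369580 / 6 = 0.562.

0.562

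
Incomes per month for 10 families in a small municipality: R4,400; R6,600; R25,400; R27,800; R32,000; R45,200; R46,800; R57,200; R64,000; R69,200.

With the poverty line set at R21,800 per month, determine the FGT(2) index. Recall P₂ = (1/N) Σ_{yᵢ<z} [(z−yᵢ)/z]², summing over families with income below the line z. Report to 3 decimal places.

0.112

Poor units: R4,400, R6,600 (q = 2 of N = 10).
Relative gaps: (21800−4400)/21800 = 0.7982; (21800−6600)/21800 = 0.6972.
Squared: 0.6371; 0.4862.
Sum = 1.123222; P₂ = 1.123222 / 10 = 0.112.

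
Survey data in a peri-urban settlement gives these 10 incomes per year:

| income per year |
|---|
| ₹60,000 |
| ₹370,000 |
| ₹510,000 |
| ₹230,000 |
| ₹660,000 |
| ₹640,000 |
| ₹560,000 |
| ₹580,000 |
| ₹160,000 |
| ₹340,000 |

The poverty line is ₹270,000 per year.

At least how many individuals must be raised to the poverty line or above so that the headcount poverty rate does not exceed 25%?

3 of the 10 individuals are poor, so H = 3/10 = 0.300.
A headcount ratio of at most 25% allows at most ⌊0.25 × 10⌋ = 2 poor individuals.
So at least 3 − 2 = 1 must be lifted.

1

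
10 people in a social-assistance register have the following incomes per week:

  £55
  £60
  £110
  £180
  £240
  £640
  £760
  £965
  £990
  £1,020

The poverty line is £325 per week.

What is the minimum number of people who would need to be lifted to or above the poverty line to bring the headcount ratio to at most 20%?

3

5 of the 10 people are poor, so H = 5/10 = 0.500.
A headcount ratio of at most 20% allows at most ⌊0.20 × 10⌋ = 2 poor people.
So at least 5 − 2 = 3 must be lifted.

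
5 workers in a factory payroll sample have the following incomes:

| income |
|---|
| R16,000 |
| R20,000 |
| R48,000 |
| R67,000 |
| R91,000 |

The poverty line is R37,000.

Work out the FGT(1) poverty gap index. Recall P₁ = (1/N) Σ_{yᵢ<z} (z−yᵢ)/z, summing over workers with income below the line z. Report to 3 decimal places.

0.205

Below z: R16,000, R20,000 (q = 2 of N = 5).
Gap ratios (z−y)/z: (37000−16000)/37000 = 0.5676; (37000−20000)/37000 = 0.4595.
Σ = 1.027027. Dividing by the full population N = 5 gives P₁ = 0.205.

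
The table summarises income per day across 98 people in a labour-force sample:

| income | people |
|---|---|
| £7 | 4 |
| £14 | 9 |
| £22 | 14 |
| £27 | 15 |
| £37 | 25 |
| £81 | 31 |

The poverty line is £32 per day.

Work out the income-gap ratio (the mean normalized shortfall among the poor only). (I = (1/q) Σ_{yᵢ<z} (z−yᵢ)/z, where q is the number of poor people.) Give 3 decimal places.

Incomes under z: 4×£7, 9×£14, 14×£22, 15×£27 (q = 42 of N = 98).
Relative gaps: 0.7812 (×4), 0.5625 (×9), 0.3125 (×14), 0.1562 (×15); sum = 14.906250.
The income-gap ratio divides by q (the poor only): 14.906250 / 42 = 0.355.

0.355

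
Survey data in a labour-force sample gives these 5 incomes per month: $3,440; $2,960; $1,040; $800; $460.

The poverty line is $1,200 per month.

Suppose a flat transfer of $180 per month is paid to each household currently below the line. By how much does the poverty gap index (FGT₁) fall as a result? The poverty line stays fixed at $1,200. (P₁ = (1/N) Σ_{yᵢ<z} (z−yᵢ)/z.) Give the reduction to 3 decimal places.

0.087

Before: below the line — $460, $800, $1,040; poverty gap index (FGT₁) = 0.21667.
After the $180 transfer: below the line — $640, $980; poverty gap index (FGT₁) = 0.13000.
Reduction = 0.21667 − 0.13000 = 0.087.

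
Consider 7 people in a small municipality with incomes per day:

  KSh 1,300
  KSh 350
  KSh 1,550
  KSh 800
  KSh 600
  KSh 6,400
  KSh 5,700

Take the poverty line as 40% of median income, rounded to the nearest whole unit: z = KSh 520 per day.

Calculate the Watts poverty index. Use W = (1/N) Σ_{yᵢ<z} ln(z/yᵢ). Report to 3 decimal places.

Below z: KSh 350 (q = 1 of N = 7).
Log gaps: ln(520/350) = 0.3959.
W = 0.395896 / 7 = 0.057.

0.057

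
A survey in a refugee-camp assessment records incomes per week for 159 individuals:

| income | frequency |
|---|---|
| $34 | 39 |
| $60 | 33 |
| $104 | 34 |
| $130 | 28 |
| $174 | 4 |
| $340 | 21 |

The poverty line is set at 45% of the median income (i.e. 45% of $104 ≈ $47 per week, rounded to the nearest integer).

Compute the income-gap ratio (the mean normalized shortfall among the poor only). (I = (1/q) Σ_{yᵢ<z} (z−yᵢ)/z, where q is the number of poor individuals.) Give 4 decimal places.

0.2766

Incomes under z: 39×$34 (q = 39 of N = 159).
Relative gaps: 0.2766 (×39); sum = 10.787234.
The income-gap ratio divides by q (the poor only): 10.787234 / 39 = 0.2766.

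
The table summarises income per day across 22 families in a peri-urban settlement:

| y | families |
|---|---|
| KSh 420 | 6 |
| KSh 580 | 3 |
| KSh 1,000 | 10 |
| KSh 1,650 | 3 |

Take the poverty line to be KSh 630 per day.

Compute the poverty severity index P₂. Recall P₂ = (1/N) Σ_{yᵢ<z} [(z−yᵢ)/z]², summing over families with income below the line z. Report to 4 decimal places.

Poor units: 6×KSh 420, 3×KSh 580 (q = 9 of N = 22).
Gap ratios (z−y)/z: (630−420)/630 = 0.3333 (×6); (630−580)/630 = 0.0794 (×3).
Squared: 0.1111 (×6); 0.0063 (×3).
Sum = 0.685563; P₂ = 0.685563 / 22 = 0.0312.

0.0312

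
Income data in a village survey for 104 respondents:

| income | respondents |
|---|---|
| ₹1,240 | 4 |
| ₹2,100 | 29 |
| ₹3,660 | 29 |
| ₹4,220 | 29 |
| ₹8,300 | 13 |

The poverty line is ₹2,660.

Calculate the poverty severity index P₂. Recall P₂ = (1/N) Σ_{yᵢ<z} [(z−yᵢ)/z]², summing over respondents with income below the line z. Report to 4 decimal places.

Below z: 4×₹1,240, 29×₹2,100 (q = 33 of N = 104).
Gap ratios (z−y)/z: (2660−1240)/2660 = 0.5338 (×4); (2660−2100)/2660 = 0.2105 (×29).
Squared: 0.2850 (×4); 0.0443 (×29).
Sum = 2.425236; P₂ = 2.425236 / 104 = 0.0233.

0.0233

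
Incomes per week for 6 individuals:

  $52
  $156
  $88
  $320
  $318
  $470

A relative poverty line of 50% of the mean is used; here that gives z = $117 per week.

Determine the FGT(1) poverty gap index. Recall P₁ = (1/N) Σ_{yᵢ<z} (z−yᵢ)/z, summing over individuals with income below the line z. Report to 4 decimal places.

0.1339

Incomes under z: $52, $88 (q = 2 of N = 6).
Shortfall ratios: (117−52)/117 = 0.5556; (117−88)/117 = 0.2479.
Σ = 0.803419. Dividing by the full population N = 6 gives P₁ = 0.1339.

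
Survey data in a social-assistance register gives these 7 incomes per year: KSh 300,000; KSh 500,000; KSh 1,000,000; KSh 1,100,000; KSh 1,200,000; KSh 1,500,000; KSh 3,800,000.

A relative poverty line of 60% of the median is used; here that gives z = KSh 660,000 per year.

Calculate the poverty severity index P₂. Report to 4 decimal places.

0.0509

Below z: KSh 300,000, KSh 500,000 (q = 2 of N = 7).
Gap ratios (z−y)/z: (660000−300000)/660000 = 0.5455; (660000−500000)/660000 = 0.2424.
Squared: 0.2975; 0.0588.
Sum = 0.356290; P₂ = 0.356290 / 7 = 0.0509.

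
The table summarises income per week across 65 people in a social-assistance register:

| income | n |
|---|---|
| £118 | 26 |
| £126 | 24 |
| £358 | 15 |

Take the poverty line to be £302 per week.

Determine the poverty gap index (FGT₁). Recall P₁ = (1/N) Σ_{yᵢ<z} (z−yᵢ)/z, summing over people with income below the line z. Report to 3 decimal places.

0.459

Below the line: 26×£118, 24×£126 (q = 50 of N = 65).
Relative gaps: (302−118)/302 = 0.6093 (×26); (302−126)/302 = 0.5828 (×24).
Sum of shortfalls = 29.827815; P₁ averages over all N: 29.827815 / 65 = 0.459.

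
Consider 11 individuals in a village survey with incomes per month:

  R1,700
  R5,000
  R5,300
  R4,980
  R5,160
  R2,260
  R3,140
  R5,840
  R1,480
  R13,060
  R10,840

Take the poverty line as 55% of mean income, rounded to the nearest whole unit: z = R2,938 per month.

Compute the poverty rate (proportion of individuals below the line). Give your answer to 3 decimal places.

3 of the 11 individuals have income below R2,938.
H = 3/11 = 0.273.

0.273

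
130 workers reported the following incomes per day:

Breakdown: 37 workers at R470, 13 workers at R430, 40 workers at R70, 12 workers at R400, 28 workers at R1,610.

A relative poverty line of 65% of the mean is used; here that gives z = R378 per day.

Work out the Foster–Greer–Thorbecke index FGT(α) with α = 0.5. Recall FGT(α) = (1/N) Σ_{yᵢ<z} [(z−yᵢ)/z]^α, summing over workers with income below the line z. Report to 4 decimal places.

Below the line: 40×R70 (q = 40 of N = 130).
Relative gaps: (378−70)/378 = 0.8148 (×40).
Raised to α = 0.5: 0.90267 (×40).
Sum = 36.106837; FGT(0.5) = 36.106837 / 130 = 0.2777.

0.2777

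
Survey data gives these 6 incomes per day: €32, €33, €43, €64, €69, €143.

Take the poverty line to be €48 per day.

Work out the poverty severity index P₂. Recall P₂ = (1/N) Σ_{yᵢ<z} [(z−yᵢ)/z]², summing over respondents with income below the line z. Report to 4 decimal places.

0.0366

Below z: €32, €33, €43 (q = 3 of N = 6).
Normalized shortfalls: (48−32)/48 = 0.3333; (48−33)/48 = 0.3125; (48−43)/48 = 0.1042.
Squared: 0.1111; 0.0977; 0.0109.
Sum = 0.219618; P₂ = 0.219618 / 6 = 0.0366.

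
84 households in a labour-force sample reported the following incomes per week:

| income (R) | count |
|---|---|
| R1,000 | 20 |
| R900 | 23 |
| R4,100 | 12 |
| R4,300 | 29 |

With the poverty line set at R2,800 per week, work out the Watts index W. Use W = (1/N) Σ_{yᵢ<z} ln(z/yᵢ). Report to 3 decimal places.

0.556

Poor units: 23×R900, 20×R1,000 (q = 43 of N = 84).
ln(z/y) terms: ln(2800/900) = 1.1350 (×23); ln(2800/1000) = 1.0296 (×20).
W = 46.696927 / 84 = 0.556.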